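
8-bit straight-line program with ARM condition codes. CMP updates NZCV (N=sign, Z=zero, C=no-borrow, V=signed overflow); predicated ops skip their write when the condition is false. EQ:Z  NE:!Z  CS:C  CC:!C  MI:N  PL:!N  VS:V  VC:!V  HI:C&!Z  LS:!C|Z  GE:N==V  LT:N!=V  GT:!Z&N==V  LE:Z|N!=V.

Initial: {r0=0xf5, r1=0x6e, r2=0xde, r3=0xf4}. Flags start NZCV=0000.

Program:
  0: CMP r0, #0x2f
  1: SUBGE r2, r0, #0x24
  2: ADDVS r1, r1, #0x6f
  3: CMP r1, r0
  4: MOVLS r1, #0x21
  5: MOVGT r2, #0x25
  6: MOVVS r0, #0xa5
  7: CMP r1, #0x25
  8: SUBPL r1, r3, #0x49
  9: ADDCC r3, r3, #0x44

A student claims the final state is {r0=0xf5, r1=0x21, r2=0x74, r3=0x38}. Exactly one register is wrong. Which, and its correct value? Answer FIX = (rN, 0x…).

0: ✓ CMP  NZCV=1010
1: · SUBGE
2: · ADDVS
3: ✓ CMP  NZCV=0000
4: ✓ MOVLS  r1←0x21
5: ✓ MOVGT  r2←0x25
6: · MOVVS
7: ✓ CMP  NZCV=1000
8: · SUBPL
9: ✓ ADDCC  r3←0x38

FIX = (r2, 0x25)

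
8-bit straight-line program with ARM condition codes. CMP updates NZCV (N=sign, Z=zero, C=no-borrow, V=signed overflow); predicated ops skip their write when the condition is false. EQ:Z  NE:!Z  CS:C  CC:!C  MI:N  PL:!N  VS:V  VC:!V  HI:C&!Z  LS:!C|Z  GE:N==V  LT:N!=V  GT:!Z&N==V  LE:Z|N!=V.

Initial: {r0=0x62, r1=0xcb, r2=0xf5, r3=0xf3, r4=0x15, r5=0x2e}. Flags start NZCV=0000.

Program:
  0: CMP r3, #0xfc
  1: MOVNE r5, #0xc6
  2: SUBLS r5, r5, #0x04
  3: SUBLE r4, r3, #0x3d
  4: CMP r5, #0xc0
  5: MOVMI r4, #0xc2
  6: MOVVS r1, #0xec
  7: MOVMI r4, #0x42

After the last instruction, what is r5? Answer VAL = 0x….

[0] flags=1000 → (cmp)
[1] flags=1000 NE?T → r5=0xc6
[2] flags=1000 LS?T → r5=0xc2
[3] flags=1000 LE?T → r4=0xb6
[4] flags=0010 → (cmp)
[5] flags=0010 MI?F → skip
[6] flags=0010 VS?F → skip
[7] flags=0010 MI?F → skip

VAL = 0xc2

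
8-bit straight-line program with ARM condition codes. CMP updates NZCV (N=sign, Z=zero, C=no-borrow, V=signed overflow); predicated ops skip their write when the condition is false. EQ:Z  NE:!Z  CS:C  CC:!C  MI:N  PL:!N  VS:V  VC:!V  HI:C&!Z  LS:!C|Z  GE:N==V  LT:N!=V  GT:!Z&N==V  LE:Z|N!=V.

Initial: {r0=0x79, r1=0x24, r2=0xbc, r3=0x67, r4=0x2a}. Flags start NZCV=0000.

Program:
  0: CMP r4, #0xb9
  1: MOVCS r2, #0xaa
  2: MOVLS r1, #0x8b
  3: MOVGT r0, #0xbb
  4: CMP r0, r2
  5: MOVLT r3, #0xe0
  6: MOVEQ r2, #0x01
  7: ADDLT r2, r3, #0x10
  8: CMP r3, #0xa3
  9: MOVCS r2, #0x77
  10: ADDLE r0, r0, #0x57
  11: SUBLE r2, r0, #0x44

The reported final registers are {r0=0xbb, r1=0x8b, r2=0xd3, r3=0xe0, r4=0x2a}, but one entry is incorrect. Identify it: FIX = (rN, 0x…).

FIX = (r2, 0x77)

[0] flags=0000 → (cmp)
[1] flags=0000 CS?F → skip
[2] flags=0000 LS?T → r1=0x8b
[3] flags=0000 GT?T → r0=0xbb
[4] flags=1000 → (cmp)
[5] flags=1000 LT?T → r3=0xe0
[6] flags=1000 EQ?F → skip
[7] flags=1000 LT?T → r2=0xf0
[8] flags=0010 → (cmp)
[9] flags=0010 CS?T → r2=0x77
[10] flags=0010 LE?F → skip
[11] flags=0010 LE?F → skip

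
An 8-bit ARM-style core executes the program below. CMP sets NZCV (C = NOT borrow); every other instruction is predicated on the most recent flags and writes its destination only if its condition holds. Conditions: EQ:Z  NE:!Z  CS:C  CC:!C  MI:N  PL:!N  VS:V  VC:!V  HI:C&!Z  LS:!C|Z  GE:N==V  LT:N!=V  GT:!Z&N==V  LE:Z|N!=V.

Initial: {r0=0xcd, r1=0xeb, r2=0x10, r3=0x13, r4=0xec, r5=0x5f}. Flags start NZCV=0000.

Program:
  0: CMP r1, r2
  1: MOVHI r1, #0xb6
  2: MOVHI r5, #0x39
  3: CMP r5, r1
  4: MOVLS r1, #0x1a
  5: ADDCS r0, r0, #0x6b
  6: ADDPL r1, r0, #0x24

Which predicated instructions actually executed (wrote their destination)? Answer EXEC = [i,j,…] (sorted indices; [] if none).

0: ✓ CMP  NZCV=1010
1: ✓ MOVHI  r1←0xb6
2: ✓ MOVHI  r5←0x39
3: ✓ CMP  NZCV=1001
4: ✓ MOVLS  r1←0x1a
5: · ADDCS
6: · ADDPL

EXEC = [1,2,4]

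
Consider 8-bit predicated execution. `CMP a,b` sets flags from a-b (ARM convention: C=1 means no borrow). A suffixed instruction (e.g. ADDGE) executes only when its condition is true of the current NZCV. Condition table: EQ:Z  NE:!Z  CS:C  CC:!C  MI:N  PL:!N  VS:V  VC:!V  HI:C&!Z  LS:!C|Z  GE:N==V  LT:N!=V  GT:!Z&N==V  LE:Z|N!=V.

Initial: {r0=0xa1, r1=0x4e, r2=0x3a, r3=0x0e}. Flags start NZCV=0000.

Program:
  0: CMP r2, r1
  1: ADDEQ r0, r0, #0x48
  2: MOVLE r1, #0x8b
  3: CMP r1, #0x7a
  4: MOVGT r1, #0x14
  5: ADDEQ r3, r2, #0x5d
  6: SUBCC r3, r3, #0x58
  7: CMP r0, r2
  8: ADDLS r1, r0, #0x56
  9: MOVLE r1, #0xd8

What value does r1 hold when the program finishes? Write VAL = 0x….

[0] flags=1000 → (cmp)
[1] flags=1000 EQ?F → skip
[2] flags=1000 LE?T → r1=0x8b
[3] flags=0011 → (cmp)
[4] flags=0011 GT?F → skip
[5] flags=0011 EQ?F → skip
[6] flags=0011 CC?F → skip
[7] flags=0011 → (cmp)
[8] flags=0011 LS?F → skip
[9] flags=0011 LE?T → r1=0xd8

VAL = 0xd8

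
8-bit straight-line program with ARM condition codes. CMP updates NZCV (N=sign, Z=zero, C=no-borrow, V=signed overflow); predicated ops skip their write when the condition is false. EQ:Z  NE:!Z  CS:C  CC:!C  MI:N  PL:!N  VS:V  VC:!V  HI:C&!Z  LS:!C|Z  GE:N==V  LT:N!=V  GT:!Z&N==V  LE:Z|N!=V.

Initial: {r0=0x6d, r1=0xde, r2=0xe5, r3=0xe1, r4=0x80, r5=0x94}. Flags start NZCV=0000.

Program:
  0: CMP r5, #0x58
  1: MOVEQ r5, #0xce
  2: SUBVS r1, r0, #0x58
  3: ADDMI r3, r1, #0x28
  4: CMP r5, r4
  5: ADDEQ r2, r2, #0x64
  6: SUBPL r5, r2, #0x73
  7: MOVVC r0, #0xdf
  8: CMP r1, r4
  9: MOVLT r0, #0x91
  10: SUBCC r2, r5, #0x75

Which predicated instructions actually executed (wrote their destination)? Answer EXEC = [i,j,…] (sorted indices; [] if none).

0: ✓ CMP  NZCV=0011
1: · MOVEQ
2: ✓ SUBVS  r1←0x15
3: · ADDMI
4: ✓ CMP  NZCV=0010
5: · ADDEQ
6: ✓ SUBPL  r5←0x72
7: ✓ MOVVC  r0←0xdf
8: ✓ CMP  NZCV=1001
9: · MOVLT
10: ✓ SUBCC  r2←0xfd

EXEC = [2,6,7,10]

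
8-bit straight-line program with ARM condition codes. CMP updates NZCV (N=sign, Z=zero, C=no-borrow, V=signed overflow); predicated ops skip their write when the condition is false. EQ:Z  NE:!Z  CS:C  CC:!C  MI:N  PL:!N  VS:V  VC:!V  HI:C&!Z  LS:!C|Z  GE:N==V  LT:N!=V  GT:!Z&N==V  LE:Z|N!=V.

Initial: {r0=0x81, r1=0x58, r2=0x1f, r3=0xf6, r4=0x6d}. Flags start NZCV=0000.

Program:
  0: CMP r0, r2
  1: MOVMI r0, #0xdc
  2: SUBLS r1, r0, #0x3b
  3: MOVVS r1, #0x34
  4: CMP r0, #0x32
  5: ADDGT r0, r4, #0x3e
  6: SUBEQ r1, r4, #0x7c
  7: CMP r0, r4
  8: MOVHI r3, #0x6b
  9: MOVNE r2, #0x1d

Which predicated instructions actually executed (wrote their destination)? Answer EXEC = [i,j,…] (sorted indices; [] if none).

EXEC = [3,8,9]

[0] flags=0011 → (cmp)
[1] flags=0011 MI?F → skip
[2] flags=0011 LS?F → skip
[3] flags=0011 VS?T → r1=0x34
[4] flags=0011 → (cmp)
[5] flags=0011 GT?F → skip
[6] flags=0011 EQ?F → skip
[7] flags=0011 → (cmp)
[8] flags=0011 HI?T → r3=0x6b
[9] flags=0011 NE?T → r2=0x1d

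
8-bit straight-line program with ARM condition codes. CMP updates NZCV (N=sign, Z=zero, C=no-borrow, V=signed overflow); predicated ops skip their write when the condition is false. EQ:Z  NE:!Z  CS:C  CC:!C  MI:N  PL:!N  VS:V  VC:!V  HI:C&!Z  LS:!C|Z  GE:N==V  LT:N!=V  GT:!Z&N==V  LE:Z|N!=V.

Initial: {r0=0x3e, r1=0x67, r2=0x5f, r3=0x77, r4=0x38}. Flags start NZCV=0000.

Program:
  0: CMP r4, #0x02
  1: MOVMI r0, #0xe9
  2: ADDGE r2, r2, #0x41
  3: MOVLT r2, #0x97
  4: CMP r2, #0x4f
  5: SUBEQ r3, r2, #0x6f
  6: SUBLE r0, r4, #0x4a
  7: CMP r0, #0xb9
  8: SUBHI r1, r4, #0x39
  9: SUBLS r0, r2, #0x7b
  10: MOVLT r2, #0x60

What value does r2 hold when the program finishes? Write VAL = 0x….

VAL = 0xa0

[0] flags=0010 → (cmp)
[1] flags=0010 MI?F → skip
[2] flags=0010 GE?T → r2=0xa0
[3] flags=0010 LT?F → skip
[4] flags=0011 → (cmp)
[5] flags=0011 EQ?F → skip
[6] flags=0011 LE?T → r0=0xee
[7] flags=0010 → (cmp)
[8] flags=0010 HI?T → r1=0xff
[9] flags=0010 LS?F → skip
[10] flags=0010 LT?F → skip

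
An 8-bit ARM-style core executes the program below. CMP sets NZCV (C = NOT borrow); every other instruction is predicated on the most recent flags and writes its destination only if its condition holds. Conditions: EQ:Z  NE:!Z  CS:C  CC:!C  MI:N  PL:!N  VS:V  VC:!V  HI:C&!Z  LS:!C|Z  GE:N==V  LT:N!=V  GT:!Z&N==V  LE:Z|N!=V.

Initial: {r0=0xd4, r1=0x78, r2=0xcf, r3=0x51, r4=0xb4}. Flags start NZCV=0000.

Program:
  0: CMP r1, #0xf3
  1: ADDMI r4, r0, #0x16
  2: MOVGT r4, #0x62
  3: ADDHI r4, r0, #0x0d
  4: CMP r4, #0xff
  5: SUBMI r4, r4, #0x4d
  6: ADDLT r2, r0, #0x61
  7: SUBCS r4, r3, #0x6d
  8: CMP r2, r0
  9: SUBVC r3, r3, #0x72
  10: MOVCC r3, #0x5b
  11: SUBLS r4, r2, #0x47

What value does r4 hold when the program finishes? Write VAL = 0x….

0: ✓ CMP  NZCV=1001
1: ✓ ADDMI  r4←0xea
2: ✓ MOVGT  r4←0x62
3: · ADDHI
4: ✓ CMP  NZCV=0000
5: · SUBMI
6: · ADDLT
7: · SUBCS
8: ✓ CMP  NZCV=1000
9: ✓ SUBVC  r3←0xdf
10: ✓ MOVCC  r3←0x5b
11: ✓ SUBLS  r4←0x88

VAL = 0x88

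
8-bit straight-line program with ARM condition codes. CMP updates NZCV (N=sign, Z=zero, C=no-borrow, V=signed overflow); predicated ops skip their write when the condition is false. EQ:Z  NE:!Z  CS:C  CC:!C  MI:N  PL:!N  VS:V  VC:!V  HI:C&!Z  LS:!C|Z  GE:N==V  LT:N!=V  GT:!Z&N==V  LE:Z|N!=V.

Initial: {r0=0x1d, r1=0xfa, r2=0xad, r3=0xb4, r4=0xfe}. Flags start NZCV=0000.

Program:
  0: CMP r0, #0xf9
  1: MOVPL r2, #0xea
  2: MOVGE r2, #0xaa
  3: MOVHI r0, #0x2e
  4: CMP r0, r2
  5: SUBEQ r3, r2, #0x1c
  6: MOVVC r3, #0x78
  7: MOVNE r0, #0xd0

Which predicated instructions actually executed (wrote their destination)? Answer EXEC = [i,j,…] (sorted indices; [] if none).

EXEC = [1,2,6,7]

[0] flags=0000 → (cmp)
[1] flags=0000 PL?T → r2=0xea
[2] flags=0000 GE?T → r2=0xaa
[3] flags=0000 HI?F → skip
[4] flags=0000 → (cmp)
[5] flags=0000 EQ?F → skip
[6] flags=0000 VC?T → r3=0x78
[7] flags=0000 NE?T → r0=0xd0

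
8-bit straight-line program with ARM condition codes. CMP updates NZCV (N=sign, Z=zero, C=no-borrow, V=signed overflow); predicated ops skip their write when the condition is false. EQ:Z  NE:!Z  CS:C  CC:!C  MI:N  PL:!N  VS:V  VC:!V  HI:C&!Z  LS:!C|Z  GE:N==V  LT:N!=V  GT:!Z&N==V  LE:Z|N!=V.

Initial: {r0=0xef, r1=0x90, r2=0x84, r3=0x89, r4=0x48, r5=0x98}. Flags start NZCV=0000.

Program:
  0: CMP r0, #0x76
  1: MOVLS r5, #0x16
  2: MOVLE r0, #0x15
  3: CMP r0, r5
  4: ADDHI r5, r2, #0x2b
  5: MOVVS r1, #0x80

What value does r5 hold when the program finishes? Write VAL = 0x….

VAL = 0x98

0: ✓ CMP  NZCV=0011
1: · MOVLS
2: ✓ MOVLE  r0←0x15
3: ✓ CMP  NZCV=0000
4: · ADDHI
5: · MOVVS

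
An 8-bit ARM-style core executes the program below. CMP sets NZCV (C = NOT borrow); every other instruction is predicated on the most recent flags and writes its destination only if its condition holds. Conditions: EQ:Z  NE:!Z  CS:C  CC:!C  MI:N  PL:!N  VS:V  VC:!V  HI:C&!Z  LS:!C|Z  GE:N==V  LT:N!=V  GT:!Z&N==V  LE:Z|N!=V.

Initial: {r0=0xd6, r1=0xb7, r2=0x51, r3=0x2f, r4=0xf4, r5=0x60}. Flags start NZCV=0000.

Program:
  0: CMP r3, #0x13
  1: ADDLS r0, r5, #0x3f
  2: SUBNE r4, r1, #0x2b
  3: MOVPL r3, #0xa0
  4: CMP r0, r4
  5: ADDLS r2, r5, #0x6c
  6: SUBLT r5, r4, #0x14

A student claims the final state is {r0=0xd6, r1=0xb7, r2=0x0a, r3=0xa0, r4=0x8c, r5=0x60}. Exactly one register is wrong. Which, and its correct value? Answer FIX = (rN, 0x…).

0: ✓ CMP  NZCV=0010
1: · ADDLS
2: ✓ SUBNE  r4←0x8c
3: ✓ MOVPL  r3←0xa0
4: ✓ CMP  NZCV=0010
5: · ADDLS
6: · SUBLT

FIX = (r2, 0x51)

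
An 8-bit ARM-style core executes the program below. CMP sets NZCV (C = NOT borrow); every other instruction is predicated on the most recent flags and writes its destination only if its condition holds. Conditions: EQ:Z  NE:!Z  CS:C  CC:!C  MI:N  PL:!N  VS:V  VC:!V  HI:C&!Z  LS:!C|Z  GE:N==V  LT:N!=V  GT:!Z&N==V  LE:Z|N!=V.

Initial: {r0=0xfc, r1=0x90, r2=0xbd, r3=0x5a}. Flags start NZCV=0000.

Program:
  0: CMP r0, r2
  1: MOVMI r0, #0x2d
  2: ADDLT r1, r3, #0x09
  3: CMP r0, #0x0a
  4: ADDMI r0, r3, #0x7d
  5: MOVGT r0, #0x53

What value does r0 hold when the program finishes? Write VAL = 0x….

0: ✓ CMP  NZCV=0010
1: · MOVMI
2: · ADDLT
3: ✓ CMP  NZCV=1010
4: ✓ ADDMI  r0←0xd7
5: · MOVGT

VAL = 0xd7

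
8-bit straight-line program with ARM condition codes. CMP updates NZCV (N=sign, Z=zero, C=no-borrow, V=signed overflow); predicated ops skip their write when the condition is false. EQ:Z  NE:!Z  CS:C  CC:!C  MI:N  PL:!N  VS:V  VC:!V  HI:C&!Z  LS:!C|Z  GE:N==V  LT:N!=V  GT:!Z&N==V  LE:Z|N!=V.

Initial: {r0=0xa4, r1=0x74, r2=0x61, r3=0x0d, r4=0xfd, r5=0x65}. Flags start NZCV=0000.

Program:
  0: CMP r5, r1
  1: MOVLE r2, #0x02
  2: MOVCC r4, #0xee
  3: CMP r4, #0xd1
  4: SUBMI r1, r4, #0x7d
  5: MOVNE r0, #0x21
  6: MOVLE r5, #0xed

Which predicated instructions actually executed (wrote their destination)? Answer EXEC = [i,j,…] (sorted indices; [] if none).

EXEC = [1,2,5]

0: ✓ CMP  NZCV=1000
1: ✓ MOVLE  r2←0x02
2: ✓ MOVCC  r4←0xee
3: ✓ CMP  NZCV=0010
4: · SUBMI
5: ✓ MOVNE  r0←0x21
6: · MOVLE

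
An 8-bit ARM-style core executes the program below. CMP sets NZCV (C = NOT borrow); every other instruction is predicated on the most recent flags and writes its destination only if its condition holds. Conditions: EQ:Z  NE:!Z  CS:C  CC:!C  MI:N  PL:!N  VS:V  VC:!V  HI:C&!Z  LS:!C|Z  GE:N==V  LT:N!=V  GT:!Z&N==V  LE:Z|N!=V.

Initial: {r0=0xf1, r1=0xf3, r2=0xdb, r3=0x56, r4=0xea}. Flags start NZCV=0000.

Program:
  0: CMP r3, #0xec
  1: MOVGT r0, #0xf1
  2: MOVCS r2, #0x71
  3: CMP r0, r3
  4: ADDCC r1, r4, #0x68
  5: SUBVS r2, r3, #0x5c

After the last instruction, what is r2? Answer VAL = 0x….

VAL = 0xdb

[0] flags=0000 → (cmp)
[1] flags=0000 GT?T → r0=0xf1
[2] flags=0000 CS?F → skip
[3] flags=1010 → (cmp)
[4] flags=1010 CC?F → skip
[5] flags=1010 VS?F → skip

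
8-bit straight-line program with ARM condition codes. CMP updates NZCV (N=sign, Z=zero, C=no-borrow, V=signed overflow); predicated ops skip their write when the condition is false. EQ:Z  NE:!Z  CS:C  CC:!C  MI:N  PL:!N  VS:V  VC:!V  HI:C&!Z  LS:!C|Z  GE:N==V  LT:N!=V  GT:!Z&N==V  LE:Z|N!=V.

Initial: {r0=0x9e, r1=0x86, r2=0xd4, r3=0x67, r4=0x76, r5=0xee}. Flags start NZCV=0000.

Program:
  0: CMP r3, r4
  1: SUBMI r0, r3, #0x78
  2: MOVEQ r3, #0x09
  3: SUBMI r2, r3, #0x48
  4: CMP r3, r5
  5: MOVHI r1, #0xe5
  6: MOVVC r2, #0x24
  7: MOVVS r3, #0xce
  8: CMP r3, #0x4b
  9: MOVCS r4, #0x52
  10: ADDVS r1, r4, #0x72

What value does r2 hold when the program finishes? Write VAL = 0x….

VAL = 0x24

[0] flags=1000 → (cmp)
[1] flags=1000 MI?T → r0=0xef
[2] flags=1000 EQ?F → skip
[3] flags=1000 MI?T → r2=0x1f
[4] flags=0000 → (cmp)
[5] flags=0000 HI?F → skip
[6] flags=0000 VC?T → r2=0x24
[7] flags=0000 VS?F → skip
[8] flags=0010 → (cmp)
[9] flags=0010 CS?T → r4=0x52
[10] flags=0010 VS?F → skip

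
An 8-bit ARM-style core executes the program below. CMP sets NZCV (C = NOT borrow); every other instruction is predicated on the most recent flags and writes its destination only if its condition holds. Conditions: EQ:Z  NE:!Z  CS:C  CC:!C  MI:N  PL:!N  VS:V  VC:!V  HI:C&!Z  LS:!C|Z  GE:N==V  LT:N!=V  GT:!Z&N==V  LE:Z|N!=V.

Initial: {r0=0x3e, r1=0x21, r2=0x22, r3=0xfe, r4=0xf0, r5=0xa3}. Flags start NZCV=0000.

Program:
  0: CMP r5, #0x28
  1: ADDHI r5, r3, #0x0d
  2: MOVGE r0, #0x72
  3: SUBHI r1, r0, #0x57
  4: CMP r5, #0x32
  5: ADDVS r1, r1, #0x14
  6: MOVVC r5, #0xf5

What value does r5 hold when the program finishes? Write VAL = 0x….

[0] flags=0011 → (cmp)
[1] flags=0011 HI?T → r5=0x0b
[2] flags=0011 GE?F → skip
[3] flags=0011 HI?T → r1=0xe7
[4] flags=1000 → (cmp)
[5] flags=1000 VS?F → skip
[6] flags=1000 VC?T → r5=0xf5

VAL = 0xf5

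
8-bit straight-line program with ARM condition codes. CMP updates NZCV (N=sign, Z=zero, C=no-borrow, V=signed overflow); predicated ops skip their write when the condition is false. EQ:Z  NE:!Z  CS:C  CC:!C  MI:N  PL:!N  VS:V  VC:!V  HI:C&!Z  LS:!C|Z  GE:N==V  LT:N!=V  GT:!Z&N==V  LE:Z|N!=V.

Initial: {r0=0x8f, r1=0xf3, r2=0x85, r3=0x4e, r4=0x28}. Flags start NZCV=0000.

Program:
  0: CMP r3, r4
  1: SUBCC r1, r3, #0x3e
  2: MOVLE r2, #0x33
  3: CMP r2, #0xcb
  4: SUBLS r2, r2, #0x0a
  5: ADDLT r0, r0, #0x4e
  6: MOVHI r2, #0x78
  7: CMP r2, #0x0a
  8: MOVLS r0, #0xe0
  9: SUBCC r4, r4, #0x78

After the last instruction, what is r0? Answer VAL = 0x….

0: ✓ CMP  NZCV=0010
1: · SUBCC
2: · MOVLE
3: ✓ CMP  NZCV=1000
4: ✓ SUBLS  r2←0x7b
5: ✓ ADDLT  r0←0xdd
6: · MOVHI
7: ✓ CMP  NZCV=0010
8: · MOVLS
9: · SUBCC

VAL = 0xdd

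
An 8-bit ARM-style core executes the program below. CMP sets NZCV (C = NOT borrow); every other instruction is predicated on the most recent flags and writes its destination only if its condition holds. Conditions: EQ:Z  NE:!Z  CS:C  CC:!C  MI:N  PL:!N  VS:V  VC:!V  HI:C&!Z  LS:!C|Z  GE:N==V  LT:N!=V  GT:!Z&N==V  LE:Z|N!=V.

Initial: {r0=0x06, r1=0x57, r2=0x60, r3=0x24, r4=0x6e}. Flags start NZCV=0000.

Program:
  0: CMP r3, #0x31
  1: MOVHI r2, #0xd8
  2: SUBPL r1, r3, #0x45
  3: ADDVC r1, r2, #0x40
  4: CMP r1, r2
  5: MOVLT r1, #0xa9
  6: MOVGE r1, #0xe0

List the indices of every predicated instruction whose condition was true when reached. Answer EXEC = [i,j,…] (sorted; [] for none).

EXEC = [3,5]

0: ✓ CMP  NZCV=1000
1: · MOVHI
2: · SUBPL
3: ✓ ADDVC  r1←0xa0
4: ✓ CMP  NZCV=0011
5: ✓ MOVLT  r1←0xa9
6: · MOVGE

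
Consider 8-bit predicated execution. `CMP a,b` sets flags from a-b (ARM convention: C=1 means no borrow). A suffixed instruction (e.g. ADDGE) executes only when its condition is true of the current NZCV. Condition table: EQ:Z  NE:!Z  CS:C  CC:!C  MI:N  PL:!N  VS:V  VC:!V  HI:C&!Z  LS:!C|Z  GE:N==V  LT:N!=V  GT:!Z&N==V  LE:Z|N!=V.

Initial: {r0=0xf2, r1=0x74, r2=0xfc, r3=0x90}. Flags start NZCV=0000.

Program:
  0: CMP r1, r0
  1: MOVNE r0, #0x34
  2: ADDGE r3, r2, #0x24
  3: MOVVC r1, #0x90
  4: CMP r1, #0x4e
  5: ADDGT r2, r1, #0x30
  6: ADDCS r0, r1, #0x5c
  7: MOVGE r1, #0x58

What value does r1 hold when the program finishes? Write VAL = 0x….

VAL = 0x58

0: ✓ CMP  NZCV=1001
1: ✓ MOVNE  r0←0x34
2: ✓ ADDGE  r3←0x20
3: · MOVVC
4: ✓ CMP  NZCV=0010
5: ✓ ADDGT  r2←0xa4
6: ✓ ADDCS  r0←0xd0
7: ✓ MOVGE  r1←0x58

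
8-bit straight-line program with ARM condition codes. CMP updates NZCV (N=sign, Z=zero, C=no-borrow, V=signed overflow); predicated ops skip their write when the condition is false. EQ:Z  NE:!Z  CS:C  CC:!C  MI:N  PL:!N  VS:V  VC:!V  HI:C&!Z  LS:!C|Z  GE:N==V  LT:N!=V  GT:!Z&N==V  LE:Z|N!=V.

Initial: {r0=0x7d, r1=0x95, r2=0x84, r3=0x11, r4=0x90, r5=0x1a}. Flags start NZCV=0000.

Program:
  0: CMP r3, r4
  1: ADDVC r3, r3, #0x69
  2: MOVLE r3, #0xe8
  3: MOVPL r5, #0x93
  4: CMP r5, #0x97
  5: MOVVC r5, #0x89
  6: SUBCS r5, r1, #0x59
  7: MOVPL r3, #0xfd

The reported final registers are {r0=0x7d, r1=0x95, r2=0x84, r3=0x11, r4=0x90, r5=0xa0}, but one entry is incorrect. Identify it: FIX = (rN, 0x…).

FIX = (r5, 0x1a)

[0] flags=1001 → (cmp)
[1] flags=1001 VC?F → skip
[2] flags=1001 LE?F → skip
[3] flags=1001 PL?F → skip
[4] flags=1001 → (cmp)
[5] flags=1001 VC?F → skip
[6] flags=1001 CS?F → skip
[7] flags=1001 PL?F → skip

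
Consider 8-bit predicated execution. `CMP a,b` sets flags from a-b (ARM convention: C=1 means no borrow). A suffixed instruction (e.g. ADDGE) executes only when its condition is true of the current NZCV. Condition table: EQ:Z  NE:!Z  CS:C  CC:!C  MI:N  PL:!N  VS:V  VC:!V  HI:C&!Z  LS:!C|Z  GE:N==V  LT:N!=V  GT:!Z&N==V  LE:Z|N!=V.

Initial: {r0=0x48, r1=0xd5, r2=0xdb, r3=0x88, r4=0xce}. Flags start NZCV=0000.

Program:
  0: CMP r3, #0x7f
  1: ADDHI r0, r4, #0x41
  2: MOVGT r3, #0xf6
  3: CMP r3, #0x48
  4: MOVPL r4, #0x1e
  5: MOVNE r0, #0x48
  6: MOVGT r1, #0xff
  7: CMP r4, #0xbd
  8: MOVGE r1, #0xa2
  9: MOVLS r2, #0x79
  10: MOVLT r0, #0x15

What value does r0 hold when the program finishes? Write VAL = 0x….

VAL = 0x48

0: ✓ CMP  NZCV=0011
1: ✓ ADDHI  r0←0x0f
2: · MOVGT
3: ✓ CMP  NZCV=0011
4: ✓ MOVPL  r4←0x1e
5: ✓ MOVNE  r0←0x48
6: · MOVGT
7: ✓ CMP  NZCV=0000
8: ✓ MOVGE  r1←0xa2
9: ✓ MOVLS  r2←0x79
10: · MOVLT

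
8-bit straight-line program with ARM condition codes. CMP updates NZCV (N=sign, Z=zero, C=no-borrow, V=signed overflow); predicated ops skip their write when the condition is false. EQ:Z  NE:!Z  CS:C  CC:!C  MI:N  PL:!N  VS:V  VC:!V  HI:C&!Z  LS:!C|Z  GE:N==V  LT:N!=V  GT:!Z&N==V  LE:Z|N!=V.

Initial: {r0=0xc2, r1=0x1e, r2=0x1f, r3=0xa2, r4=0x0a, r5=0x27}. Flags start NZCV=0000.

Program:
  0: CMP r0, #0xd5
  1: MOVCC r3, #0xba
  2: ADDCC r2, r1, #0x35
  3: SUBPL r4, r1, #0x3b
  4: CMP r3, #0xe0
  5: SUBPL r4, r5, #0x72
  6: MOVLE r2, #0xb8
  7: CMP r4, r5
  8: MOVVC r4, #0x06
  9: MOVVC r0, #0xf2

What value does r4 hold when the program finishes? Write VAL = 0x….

[0] flags=1000 → (cmp)
[1] flags=1000 CC?T → r3=0xba
[2] flags=1000 CC?T → r2=0x53
[3] flags=1000 PL?F → skip
[4] flags=1000 → (cmp)
[5] flags=1000 PL?F → skip
[6] flags=1000 LE?T → r2=0xb8
[7] flags=1000 → (cmp)
[8] flags=1000 VC?T → r4=0x06
[9] flags=1000 VC?T → r0=0xf2

VAL = 0x06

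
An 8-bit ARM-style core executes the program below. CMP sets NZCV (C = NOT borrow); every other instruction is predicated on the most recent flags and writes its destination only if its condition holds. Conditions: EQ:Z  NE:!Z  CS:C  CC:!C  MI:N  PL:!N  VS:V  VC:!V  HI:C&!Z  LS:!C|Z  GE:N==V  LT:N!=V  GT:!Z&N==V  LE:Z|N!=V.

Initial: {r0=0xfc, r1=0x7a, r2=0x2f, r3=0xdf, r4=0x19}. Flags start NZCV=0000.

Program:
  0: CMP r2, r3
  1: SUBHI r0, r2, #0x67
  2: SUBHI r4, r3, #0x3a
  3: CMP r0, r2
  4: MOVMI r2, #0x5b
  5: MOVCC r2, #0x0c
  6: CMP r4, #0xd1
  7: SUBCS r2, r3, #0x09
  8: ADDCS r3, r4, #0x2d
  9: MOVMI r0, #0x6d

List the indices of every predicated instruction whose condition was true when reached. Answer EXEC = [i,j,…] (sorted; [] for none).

EXEC = [4]

0: ✓ CMP  NZCV=0000
1: · SUBHI
2: · SUBHI
3: ✓ CMP  NZCV=1010
4: ✓ MOVMI  r2←0x5b
5: · MOVCC
6: ✓ CMP  NZCV=0000
7: · SUBCS
8: · ADDCS
9: · MOVMI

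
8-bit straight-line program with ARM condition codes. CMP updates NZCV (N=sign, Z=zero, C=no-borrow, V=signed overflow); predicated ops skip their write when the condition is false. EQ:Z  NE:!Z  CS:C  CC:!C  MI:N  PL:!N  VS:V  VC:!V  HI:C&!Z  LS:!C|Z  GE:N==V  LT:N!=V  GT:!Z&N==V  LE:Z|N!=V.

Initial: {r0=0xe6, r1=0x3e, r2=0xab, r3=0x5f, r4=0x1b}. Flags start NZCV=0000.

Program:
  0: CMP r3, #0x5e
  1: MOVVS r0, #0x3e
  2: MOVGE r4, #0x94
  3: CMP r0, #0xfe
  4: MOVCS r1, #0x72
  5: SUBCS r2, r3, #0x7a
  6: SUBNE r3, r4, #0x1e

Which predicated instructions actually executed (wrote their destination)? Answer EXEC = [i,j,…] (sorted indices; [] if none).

[0] flags=0010 → (cmp)
[1] flags=0010 VS?F → skip
[2] flags=0010 GE?T → r4=0x94
[3] flags=1000 → (cmp)
[4] flags=1000 CS?F → skip
[5] flags=1000 CS?F → skip
[6] flags=1000 NE?T → r3=0x76

EXEC = [2,6]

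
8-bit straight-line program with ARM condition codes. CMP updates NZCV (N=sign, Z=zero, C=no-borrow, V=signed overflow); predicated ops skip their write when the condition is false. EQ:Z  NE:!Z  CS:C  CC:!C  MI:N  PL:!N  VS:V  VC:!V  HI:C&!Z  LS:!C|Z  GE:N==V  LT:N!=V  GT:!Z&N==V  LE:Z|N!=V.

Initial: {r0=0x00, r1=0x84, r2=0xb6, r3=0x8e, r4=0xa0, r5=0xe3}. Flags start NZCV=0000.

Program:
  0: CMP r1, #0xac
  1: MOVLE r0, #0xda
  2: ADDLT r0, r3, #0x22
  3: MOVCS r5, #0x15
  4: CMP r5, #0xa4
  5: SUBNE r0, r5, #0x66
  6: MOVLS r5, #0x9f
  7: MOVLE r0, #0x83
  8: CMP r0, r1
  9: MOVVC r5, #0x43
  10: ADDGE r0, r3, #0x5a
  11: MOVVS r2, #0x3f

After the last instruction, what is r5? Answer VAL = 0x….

0: ✓ CMP  NZCV=1000
1: ✓ MOVLE  r0←0xda
2: ✓ ADDLT  r0←0xb0
3: · MOVCS
4: ✓ CMP  NZCV=0010
5: ✓ SUBNE  r0←0x7d
6: · MOVLS
7: · MOVLE
8: ✓ CMP  NZCV=1001
9: · MOVVC
10: ✓ ADDGE  r0←0xe8
11: ✓ MOVVS  r2←0x3f

VAL = 0xe3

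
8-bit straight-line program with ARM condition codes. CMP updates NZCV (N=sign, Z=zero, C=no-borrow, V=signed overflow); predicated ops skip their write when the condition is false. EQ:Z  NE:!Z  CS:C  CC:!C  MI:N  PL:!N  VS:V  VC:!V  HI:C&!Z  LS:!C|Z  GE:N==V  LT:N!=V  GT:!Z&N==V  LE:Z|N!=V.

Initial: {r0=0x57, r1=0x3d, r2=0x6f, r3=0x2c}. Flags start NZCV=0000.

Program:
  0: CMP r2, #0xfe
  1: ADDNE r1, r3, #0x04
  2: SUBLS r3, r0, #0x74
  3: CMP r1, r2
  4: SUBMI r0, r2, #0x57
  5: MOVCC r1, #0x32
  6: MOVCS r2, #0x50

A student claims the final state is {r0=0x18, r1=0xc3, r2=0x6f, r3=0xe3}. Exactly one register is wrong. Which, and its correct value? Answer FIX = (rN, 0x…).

FIX = (r1, 0x32)

[0] flags=0000 → (cmp)
[1] flags=0000 NE?T → r1=0x30
[2] flags=0000 LS?T → r3=0xe3
[3] flags=1000 → (cmp)
[4] flags=1000 MI?T → r0=0x18
[5] flags=1000 CC?T → r1=0x32
[6] flags=1000 CS?F → skip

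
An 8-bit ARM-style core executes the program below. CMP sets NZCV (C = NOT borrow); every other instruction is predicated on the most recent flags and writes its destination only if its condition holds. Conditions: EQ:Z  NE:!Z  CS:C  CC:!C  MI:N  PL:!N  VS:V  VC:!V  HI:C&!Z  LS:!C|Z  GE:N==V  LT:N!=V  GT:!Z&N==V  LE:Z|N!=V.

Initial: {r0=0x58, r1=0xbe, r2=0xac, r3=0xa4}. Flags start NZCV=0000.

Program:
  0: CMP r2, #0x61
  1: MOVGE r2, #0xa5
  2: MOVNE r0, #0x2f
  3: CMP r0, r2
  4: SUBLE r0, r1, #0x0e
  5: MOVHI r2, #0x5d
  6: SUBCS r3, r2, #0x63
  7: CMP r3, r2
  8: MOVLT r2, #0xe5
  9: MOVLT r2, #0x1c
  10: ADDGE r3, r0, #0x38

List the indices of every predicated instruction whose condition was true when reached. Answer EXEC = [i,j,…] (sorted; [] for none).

0: ✓ CMP  NZCV=0011
1: · MOVGE
2: ✓ MOVNE  r0←0x2f
3: ✓ CMP  NZCV=1001
4: · SUBLE
5: · MOVHI
6: · SUBCS
7: ✓ CMP  NZCV=1000
8: ✓ MOVLT  r2←0xe5
9: ✓ MOVLT  r2←0x1c
10: · ADDGE

EXEC = [2,8,9]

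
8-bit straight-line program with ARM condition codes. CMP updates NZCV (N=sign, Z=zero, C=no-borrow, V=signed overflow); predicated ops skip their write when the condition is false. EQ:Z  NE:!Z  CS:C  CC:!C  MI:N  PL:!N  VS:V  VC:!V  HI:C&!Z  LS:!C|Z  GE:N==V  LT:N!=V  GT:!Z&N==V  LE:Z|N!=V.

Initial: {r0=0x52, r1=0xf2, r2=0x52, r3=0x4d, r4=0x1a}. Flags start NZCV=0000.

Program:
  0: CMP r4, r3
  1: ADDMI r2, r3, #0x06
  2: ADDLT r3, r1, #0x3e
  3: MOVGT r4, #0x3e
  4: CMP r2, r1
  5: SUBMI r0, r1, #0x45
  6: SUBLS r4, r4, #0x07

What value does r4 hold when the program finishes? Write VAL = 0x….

[0] flags=1000 → (cmp)
[1] flags=1000 MI?T → r2=0x53
[2] flags=1000 LT?T → r3=0x30
[3] flags=1000 GT?F → skip
[4] flags=0000 → (cmp)
[5] flags=0000 MI?F → skip
[6] flags=0000 LS?T → r4=0x13

VAL = 0x13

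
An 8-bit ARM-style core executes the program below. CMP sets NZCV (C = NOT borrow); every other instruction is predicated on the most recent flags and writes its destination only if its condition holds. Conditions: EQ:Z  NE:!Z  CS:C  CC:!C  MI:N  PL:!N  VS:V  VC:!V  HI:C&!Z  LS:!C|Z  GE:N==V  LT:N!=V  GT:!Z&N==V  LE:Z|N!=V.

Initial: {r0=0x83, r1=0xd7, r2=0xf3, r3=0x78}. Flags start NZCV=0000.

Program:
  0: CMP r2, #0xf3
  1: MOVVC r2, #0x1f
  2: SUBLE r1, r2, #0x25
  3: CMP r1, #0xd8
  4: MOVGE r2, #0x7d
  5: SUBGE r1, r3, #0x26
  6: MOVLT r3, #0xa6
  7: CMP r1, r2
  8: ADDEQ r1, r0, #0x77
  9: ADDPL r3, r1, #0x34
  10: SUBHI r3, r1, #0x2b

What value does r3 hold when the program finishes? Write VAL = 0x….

VAL = 0x78

0: ✓ CMP  NZCV=0110
1: ✓ MOVVC  r2←0x1f
2: ✓ SUBLE  r1←0xfa
3: ✓ CMP  NZCV=0010
4: ✓ MOVGE  r2←0x7d
5: ✓ SUBGE  r1←0x52
6: · MOVLT
7: ✓ CMP  NZCV=1000
8: · ADDEQ
9: · ADDPL
10: · SUBHI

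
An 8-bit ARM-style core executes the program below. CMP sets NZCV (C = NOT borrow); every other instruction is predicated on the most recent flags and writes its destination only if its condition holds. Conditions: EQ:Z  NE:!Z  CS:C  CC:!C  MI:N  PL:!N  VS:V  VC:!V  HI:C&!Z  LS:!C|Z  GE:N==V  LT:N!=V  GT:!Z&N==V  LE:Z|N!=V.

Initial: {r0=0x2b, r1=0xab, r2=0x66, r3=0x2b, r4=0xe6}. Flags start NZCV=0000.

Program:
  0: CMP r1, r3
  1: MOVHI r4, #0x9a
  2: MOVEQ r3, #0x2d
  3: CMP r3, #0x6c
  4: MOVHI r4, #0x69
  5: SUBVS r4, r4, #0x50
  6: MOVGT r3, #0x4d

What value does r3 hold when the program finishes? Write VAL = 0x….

[0] flags=1010 → (cmp)
[1] flags=1010 HI?T → r4=0x9a
[2] flags=1010 EQ?F → skip
[3] flags=1000 → (cmp)
[4] flags=1000 HI?F → skip
[5] flags=1000 VS?F → skip
[6] flags=1000 GT?F → skip

VAL = 0x2b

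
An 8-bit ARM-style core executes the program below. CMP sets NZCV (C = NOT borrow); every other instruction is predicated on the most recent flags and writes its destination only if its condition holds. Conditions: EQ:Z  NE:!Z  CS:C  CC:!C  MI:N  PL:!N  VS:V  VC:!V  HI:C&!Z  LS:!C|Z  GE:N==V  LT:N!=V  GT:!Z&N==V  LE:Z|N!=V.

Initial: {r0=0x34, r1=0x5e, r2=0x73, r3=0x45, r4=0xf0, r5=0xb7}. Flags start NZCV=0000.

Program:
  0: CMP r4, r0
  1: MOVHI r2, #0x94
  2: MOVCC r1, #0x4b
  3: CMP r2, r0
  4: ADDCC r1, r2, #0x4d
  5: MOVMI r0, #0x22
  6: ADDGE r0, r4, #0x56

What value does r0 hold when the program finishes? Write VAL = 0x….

[0] flags=1010 → (cmp)
[1] flags=1010 HI?T → r2=0x94
[2] flags=1010 CC?F → skip
[3] flags=0011 → (cmp)
[4] flags=0011 CC?F → skip
[5] flags=0011 MI?F → skip
[6] flags=0011 GE?F → skip

VAL = 0x34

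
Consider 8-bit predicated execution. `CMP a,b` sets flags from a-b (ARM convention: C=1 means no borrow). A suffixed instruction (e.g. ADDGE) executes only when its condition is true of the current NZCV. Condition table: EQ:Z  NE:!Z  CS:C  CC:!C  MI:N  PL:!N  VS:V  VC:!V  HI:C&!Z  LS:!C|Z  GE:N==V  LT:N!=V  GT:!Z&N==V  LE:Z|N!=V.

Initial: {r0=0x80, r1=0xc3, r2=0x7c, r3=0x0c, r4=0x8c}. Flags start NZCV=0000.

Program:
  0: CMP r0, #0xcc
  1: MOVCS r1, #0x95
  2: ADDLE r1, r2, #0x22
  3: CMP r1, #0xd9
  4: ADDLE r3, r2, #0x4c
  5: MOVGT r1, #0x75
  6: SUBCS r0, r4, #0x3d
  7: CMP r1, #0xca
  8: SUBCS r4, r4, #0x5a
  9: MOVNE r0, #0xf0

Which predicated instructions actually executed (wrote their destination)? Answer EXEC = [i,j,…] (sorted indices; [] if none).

[0] flags=1000 → (cmp)
[1] flags=1000 CS?F → skip
[2] flags=1000 LE?T → r1=0x9e
[3] flags=1000 → (cmp)
[4] flags=1000 LE?T → r3=0xc8
[5] flags=1000 GT?F → skip
[6] flags=1000 CS?F → skip
[7] flags=1000 → (cmp)
[8] flags=1000 CS?F → skip
[9] flags=1000 NE?T → r0=0xf0

EXEC = [2,4,9]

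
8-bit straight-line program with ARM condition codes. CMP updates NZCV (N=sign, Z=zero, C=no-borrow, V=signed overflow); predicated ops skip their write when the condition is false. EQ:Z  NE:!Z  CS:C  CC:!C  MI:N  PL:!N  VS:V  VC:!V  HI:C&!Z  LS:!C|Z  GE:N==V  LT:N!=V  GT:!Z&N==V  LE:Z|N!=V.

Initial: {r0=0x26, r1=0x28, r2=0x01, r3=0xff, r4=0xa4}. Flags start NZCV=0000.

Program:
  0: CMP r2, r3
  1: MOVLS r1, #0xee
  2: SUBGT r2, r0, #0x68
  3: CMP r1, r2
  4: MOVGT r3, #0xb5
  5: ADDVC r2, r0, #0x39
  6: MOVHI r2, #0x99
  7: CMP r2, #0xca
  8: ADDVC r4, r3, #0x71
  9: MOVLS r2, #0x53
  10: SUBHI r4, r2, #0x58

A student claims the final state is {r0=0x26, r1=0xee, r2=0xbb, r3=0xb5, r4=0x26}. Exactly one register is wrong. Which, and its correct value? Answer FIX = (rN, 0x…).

FIX = (r2, 0x53)

0: ✓ CMP  NZCV=0000
1: ✓ MOVLS  r1←0xee
2: ✓ SUBGT  r2←0xbe
3: ✓ CMP  NZCV=0010
4: ✓ MOVGT  r3←0xb5
5: ✓ ADDVC  r2←0x5f
6: ✓ MOVHI  r2←0x99
7: ✓ CMP  NZCV=1000
8: ✓ ADDVC  r4←0x26
9: ✓ MOVLS  r2←0x53
10: · SUBHI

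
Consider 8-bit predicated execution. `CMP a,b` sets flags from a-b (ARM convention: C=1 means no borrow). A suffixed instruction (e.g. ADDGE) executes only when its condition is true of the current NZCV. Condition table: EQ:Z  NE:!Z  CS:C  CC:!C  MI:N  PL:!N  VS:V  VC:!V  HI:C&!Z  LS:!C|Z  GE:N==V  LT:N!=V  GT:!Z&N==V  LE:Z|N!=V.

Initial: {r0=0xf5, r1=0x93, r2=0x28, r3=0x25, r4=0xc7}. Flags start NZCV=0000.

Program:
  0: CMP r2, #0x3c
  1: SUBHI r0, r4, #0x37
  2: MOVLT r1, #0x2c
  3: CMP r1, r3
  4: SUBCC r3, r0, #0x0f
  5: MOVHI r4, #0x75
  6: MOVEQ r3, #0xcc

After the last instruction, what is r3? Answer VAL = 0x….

[0] flags=1000 → (cmp)
[1] flags=1000 HI?F → skip
[2] flags=1000 LT?T → r1=0x2c
[3] flags=0010 → (cmp)
[4] flags=0010 CC?F → skip
[5] flags=0010 HI?T → r4=0x75
[6] flags=0010 EQ?F → skip

VAL = 0x25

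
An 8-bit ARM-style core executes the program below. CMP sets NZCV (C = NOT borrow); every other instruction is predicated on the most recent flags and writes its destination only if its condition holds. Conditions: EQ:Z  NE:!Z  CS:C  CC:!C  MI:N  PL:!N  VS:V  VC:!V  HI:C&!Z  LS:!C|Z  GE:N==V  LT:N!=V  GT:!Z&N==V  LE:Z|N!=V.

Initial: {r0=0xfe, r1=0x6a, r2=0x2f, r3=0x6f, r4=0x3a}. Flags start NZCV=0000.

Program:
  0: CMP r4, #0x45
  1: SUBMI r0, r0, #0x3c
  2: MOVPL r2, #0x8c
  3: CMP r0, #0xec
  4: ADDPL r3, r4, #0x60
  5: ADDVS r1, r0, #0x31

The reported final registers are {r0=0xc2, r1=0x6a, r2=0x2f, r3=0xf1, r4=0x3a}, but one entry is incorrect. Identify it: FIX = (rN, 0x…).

[0] flags=1000 → (cmp)
[1] flags=1000 MI?T → r0=0xc2
[2] flags=1000 PL?F → skip
[3] flags=1000 → (cmp)
[4] flags=1000 PL?F → skip
[5] flags=1000 VS?F → skip

FIX = (r3, 0x6f)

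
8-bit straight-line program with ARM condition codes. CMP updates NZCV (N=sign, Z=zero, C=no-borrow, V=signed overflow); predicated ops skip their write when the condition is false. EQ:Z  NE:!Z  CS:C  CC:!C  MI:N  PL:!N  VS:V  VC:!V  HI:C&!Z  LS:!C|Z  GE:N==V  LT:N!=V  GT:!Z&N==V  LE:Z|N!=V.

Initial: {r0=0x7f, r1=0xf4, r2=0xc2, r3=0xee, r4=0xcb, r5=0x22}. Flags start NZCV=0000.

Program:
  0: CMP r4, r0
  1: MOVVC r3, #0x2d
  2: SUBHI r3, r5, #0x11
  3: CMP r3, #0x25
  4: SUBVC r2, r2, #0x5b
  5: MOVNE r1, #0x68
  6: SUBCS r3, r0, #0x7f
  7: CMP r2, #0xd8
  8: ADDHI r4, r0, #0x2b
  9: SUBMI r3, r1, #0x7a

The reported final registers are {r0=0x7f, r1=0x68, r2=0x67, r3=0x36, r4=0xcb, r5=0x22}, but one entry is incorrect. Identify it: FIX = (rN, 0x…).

[0] flags=0011 → (cmp)
[1] flags=0011 VC?F → skip
[2] flags=0011 HI?T → r3=0x11
[3] flags=1000 → (cmp)
[4] flags=1000 VC?T → r2=0x67
[5] flags=1000 NE?T → r1=0x68
[6] flags=1000 CS?F → skip
[7] flags=1001 → (cmp)
[8] flags=1001 HI?F → skip
[9] flags=1001 MI?T → r3=0xee

FIX = (r3, 0xee)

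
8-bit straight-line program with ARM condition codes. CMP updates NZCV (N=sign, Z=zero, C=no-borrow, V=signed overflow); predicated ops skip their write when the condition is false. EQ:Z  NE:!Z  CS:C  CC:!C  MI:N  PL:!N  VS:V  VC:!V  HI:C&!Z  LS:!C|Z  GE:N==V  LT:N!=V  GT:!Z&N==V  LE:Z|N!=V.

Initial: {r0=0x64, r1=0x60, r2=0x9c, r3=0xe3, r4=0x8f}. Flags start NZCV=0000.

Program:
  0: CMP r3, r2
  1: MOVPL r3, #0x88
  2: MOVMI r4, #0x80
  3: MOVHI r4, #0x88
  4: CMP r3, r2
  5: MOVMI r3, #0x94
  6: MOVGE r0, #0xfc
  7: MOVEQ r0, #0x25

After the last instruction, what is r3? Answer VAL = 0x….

[0] flags=0010 → (cmp)
[1] flags=0010 PL?T → r3=0x88
[2] flags=0010 MI?F → skip
[3] flags=0010 HI?T → r4=0x88
[4] flags=1000 → (cmp)
[5] flags=1000 MI?T → r3=0x94
[6] flags=1000 GE?F → skip
[7] flags=1000 EQ?F → skip

VAL = 0x94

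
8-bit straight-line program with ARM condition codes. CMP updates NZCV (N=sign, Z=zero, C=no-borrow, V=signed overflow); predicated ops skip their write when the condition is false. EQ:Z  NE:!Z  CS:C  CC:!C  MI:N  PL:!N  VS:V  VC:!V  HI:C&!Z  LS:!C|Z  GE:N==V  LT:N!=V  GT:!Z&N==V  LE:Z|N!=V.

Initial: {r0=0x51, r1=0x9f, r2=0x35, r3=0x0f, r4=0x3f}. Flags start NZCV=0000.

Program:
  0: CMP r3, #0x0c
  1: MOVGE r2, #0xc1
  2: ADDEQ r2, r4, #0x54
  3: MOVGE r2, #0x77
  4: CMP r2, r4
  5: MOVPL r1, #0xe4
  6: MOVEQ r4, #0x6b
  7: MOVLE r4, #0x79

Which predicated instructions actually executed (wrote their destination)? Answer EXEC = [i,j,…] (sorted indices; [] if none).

EXEC = [1,3,5]

0: ✓ CMP  NZCV=0010
1: ✓ MOVGE  r2←0xc1
2: · ADDEQ
3: ✓ MOVGE  r2←0x77
4: ✓ CMP  NZCV=0010
5: ✓ MOVPL  r1←0xe4
6: · MOVEQ
7: · MOVLE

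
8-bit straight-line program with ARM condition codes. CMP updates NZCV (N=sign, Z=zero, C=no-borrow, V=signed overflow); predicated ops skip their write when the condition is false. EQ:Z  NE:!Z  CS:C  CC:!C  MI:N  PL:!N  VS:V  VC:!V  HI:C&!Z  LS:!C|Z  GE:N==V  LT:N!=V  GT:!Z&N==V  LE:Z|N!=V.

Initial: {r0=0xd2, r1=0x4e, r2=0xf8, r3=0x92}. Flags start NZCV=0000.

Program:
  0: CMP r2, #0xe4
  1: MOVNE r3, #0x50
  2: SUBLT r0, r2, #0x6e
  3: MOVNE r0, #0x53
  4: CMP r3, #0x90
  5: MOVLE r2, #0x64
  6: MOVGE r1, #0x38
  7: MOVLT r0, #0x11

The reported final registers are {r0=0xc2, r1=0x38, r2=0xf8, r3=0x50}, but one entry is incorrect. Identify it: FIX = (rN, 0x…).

0: ✓ CMP  NZCV=0010
1: ✓ MOVNE  r3←0x50
2: · SUBLT
3: ✓ MOVNE  r0←0x53
4: ✓ CMP  NZCV=1001
5: · MOVLE
6: ✓ MOVGE  r1←0x38
7: · MOVLT

FIX = (r0, 0x53)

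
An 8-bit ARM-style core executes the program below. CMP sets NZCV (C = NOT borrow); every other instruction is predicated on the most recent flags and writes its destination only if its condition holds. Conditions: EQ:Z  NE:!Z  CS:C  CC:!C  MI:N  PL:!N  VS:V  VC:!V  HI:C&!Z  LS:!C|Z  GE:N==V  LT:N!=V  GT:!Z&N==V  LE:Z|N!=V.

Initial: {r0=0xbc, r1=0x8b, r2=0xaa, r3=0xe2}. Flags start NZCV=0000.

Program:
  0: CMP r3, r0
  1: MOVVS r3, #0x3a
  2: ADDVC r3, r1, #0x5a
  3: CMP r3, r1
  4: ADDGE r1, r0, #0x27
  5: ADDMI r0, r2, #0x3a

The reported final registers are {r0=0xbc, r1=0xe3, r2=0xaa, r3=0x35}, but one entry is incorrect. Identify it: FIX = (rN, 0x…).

FIX = (r3, 0xe5)

0: ✓ CMP  NZCV=0010
1: · MOVVS
2: ✓ ADDVC  r3←0xe5
3: ✓ CMP  NZCV=0010
4: ✓ ADDGE  r1←0xe3
5: · ADDMI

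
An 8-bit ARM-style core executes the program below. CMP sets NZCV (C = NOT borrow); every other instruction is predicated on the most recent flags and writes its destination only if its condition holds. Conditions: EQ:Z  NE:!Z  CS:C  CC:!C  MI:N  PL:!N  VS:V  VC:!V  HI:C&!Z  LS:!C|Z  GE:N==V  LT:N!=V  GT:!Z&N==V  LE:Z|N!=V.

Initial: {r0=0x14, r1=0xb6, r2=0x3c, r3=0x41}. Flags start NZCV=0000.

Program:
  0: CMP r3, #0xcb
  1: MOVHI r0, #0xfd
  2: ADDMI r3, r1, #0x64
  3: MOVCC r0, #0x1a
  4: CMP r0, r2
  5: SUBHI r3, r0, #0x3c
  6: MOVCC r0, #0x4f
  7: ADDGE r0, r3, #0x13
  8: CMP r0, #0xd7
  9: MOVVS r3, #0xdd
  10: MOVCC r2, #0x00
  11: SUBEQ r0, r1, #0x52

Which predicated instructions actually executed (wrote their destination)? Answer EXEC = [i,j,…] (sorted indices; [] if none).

EXEC = [3,6,10]

[0] flags=0000 → (cmp)
[1] flags=0000 HI?F → skip
[2] flags=0000 MI?F → skip
[3] flags=0000 CC?T → r0=0x1a
[4] flags=1000 → (cmp)
[5] flags=1000 HI?F → skip
[6] flags=1000 CC?T → r0=0x4f
[7] flags=1000 GE?F → skip
[8] flags=0000 → (cmp)
[9] flags=0000 VS?F → skip
[10] flags=0000 CC?T → r2=0x00
[11] flags=0000 EQ?F → skip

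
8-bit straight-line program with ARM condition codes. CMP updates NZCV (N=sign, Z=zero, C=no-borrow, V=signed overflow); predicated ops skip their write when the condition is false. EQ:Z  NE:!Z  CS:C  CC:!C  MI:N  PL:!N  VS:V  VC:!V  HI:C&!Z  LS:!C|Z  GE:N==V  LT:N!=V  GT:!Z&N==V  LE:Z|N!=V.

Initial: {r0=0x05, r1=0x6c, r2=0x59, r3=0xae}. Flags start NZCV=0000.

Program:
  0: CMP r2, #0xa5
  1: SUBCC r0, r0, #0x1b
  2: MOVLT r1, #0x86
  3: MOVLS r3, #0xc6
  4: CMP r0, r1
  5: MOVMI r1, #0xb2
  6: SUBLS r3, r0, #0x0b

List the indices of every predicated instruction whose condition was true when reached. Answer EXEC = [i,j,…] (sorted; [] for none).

[0] flags=1001 → (cmp)
[1] flags=1001 CC?T → r0=0xea
[2] flags=1001 LT?F → skip
[3] flags=1001 LS?T → r3=0xc6
[4] flags=0011 → (cmp)
[5] flags=0011 MI?F → skip
[6] flags=0011 LS?F → skip

EXEC = [1,3]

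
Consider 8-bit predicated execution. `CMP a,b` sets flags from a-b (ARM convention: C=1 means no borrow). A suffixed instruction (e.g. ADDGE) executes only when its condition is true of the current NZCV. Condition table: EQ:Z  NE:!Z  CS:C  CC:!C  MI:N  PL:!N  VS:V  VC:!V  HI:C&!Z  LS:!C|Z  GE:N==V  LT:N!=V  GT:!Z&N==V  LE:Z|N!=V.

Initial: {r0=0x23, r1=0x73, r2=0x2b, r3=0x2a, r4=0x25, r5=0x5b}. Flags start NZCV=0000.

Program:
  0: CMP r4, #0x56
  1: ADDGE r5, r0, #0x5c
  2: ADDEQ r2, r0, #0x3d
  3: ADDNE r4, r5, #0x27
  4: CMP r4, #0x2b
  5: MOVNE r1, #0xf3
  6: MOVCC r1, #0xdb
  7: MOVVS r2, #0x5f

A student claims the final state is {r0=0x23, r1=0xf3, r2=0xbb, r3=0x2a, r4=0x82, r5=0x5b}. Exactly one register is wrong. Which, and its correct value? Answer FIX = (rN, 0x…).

0: ✓ CMP  NZCV=1000
1: · ADDGE
2: · ADDEQ
3: ✓ ADDNE  r4←0x82
4: ✓ CMP  NZCV=0011
5: ✓ MOVNE  r1←0xf3
6: · MOVCC
7: ✓ MOVVS  r2←0x5f

FIX = (r2, 0x5f)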